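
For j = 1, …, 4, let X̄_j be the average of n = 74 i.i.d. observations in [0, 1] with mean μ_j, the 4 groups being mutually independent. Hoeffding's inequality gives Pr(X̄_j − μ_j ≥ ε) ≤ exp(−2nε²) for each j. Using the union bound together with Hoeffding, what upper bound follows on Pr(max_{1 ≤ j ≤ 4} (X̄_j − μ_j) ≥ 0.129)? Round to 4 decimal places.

Per-experiment Hoeffding bound: exp(−2·74·0.129²) = exp(−2.46287) = 0.08519.
Union bound over 4 events: 4·0.08519 = 0.34076.

0.3408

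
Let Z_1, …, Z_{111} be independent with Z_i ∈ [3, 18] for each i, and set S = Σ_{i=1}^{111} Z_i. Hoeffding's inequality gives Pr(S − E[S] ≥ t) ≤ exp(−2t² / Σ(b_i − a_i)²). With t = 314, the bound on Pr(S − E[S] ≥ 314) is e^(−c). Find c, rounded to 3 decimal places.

7.896

Σ(b_i − a_i)² = 111·(15)² = 24975.
c = 2t²/24975 = 2·314²/24975 = 7.8956.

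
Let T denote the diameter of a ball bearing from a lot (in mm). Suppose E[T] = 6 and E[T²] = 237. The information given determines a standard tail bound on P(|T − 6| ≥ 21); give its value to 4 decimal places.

0.4558

The first two moments determine the variance, so Chebyshev's inequality is the sharpest standard bound available.
Var(T) = E[T²] − (E[T])² = 237 − 36 = 201.
Chebyshev's inequality: P(|T − μ| ≥ t) ≤ Var(T)/t² = 201/441 = 0.4558.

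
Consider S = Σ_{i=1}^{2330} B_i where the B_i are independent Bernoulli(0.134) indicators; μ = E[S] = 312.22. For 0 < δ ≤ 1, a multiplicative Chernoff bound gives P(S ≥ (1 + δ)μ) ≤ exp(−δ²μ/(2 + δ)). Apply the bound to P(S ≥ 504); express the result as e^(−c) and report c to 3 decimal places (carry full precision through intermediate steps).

Write 504 = (1 + δ)μ, so δ = 504/312.22 − 1 = 0.6142464…
Then the exponent is δ²μ/(2 + δ) = (504 − μ)² / (μ·(2 + δ)) = 45.060852.

45.061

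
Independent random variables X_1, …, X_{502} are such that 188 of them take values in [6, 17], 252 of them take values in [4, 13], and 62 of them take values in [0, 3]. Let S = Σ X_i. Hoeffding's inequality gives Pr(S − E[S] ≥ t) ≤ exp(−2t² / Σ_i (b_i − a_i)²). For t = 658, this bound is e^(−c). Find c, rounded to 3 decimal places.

Σ(b_i − a_i)² = 188·11² + 252·9² + 62·3² = 43718.
c = 2t² / 43718 = 2·658² / 43718 = 19.8071.

19.807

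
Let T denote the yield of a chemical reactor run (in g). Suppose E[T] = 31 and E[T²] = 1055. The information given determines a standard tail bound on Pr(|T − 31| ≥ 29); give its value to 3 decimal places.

0.112

The first two moments determine the variance, so Chebyshev's inequality is the sharpest standard bound available.
Var(T) = E[T²] − (E[T])² = 1055 − 961 = 94.
Chebyshev's inequality: Pr(|T − μ| ≥ t) ≤ Var(T)/t² = 94/841 = 0.1118.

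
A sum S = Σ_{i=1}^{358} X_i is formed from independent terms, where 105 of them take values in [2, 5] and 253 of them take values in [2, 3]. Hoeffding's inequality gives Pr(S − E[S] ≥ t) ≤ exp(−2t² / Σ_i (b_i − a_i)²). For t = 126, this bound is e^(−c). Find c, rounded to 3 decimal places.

26.504

Σ(b_i − a_i)² = 105·3² + 253·1² = 1198.
c = 2t² / 1198 = 2·126² / 1198 = 26.5042.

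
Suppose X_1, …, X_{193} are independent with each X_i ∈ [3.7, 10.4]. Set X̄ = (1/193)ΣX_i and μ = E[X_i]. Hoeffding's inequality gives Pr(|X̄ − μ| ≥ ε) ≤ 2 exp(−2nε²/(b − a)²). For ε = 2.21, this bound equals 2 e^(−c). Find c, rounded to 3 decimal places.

41.997

c = 2nε²/(b − a)² = 2·193·2.21² / 6.7² = 41.9974.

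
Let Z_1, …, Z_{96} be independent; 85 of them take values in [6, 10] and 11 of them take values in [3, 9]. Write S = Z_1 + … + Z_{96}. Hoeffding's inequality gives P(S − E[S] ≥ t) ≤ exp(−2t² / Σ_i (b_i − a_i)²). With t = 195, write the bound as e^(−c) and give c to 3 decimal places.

Σ(b_i − a_i)² = 85·4² + 11·6² = 1756.
c = 2t² / 1756 = 2·195² / 1756 = 43.3087.

43.309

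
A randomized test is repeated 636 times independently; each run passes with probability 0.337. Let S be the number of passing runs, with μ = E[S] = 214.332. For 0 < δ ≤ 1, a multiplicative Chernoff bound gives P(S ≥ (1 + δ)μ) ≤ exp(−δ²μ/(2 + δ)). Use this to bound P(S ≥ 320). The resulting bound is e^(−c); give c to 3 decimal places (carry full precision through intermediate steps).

20.897

Write 320 = (1 + δ)μ, so δ = 320/214.332 − 1 = 0.4930108…
Then the exponent is δ²μ/(2 + δ) = (320 − μ)² / (μ·(2 + δ)) = 20.896608.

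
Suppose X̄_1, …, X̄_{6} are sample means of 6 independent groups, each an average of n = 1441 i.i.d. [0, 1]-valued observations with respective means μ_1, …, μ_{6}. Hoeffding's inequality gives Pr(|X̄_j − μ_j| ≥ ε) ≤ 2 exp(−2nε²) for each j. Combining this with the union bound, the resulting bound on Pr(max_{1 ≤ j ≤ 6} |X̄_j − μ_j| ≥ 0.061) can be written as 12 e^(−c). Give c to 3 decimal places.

Union bound over the 6 events: Pr(max_{1 ≤ j ≤ 6} |X̄_j − μ_j| ≥ 0.061) ≤ 6·2·exp(−2nε²) = 12 exp(−2·1441·0.061²).
So c = 2·1441·0.061² = 10.7239.

10.724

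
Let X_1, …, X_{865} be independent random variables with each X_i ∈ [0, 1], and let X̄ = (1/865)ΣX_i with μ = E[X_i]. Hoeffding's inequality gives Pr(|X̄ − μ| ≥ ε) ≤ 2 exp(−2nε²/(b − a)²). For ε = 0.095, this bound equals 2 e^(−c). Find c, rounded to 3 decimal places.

15.613

c = 2nε²/(b − a)² = 2·865·0.095² / 1² = 15.6133.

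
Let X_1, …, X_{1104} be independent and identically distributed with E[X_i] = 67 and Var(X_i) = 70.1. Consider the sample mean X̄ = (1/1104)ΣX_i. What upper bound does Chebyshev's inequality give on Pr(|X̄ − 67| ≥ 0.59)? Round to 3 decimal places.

0.182

Var(X̄) = Var(X_i)/n = 70.1/1104 = 0.063496.
Chebyshev: Pr(|X̄ − 67| ≥ 0.59) ≤ Var(X̄)/(0.59)² = 70.1/(1104·0.59²) = 0.1824.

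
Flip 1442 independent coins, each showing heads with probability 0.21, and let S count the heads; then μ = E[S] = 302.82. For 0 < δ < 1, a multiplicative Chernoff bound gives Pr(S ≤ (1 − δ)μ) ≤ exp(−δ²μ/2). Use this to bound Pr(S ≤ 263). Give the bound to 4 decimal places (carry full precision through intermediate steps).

Write 263 = (1 − δ)μ, so δ = 1 − 263/302.82 = 0.1314973…
Then the exponent is δ²μ/2 = (μ − 263)²/(2μ) = 2.618110.
Bound = exp(−2.618110) = 0.07294.

0.0729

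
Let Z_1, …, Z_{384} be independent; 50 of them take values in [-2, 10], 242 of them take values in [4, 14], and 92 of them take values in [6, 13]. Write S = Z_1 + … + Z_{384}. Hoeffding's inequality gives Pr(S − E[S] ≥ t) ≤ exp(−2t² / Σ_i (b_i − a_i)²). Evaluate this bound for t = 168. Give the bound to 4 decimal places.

Σ(b_i − a_i)² = 50·12² + 242·10² + 92·7² = 35908.
Exponent = 2·168² / 35908 = 1.57202.
Bound = exp(−1.57202) = 0.20763.

0.2076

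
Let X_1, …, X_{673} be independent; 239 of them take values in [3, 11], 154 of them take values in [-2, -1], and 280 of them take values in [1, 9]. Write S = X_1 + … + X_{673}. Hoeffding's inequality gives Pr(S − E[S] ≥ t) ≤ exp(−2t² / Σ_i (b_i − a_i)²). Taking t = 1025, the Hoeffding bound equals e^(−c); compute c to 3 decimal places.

62.968

Σ(b_i − a_i)² = 239·8² + 154·1² + 280·8² = 33370.
c = 2t² / 33370 = 2·1025² / 33370 = 62.9682.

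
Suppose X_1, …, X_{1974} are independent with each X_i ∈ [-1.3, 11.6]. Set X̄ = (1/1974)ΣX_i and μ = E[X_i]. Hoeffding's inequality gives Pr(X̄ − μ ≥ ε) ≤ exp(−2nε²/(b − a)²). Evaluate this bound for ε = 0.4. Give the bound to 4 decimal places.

0.0225

Exponent: 2nε²/(b − a)² = 2·1974·0.4² / 12.9² = 3.79593.
Bound = exp(−3.79593) = 0.02246.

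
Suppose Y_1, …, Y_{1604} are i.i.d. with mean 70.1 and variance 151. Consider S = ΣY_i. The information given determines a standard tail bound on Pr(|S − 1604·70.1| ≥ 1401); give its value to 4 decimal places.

0.1234

With mean and variance of each term known, Chebyshev's inequality bounds the deviation of the sum (or sample mean).
Var(S) = n·Var(Y_i) = 1604·151 = 242204.
Chebyshev: Pr(|S − 1604·70.1| ≥ 1401) ≤ Var(S)/1401² = 242204/1962801 = 0.1234.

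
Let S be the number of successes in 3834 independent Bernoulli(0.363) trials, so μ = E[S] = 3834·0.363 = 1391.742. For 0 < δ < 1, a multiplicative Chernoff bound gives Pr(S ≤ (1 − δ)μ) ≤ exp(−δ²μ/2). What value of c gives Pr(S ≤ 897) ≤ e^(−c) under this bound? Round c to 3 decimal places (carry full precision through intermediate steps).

87.936

Write 897 = (1 − δ)μ, so δ = 1 − 897/1391.742 = 0.355484…
Then the exponent is δ²μ/2 = (μ − 897)²/(2μ) = 87.936430.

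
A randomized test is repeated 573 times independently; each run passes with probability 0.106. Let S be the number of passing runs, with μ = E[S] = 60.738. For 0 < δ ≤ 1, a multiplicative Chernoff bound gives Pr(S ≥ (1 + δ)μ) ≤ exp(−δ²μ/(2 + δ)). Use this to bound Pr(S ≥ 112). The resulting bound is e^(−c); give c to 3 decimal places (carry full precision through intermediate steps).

Write 112 = (1 + δ)μ, so δ = 112/60.738 − 1 = 0.8439856…
Then the exponent is δ²μ/(2 + δ) = (112 − μ)² / (μ·(2 + δ)) = 15.212592.

15.213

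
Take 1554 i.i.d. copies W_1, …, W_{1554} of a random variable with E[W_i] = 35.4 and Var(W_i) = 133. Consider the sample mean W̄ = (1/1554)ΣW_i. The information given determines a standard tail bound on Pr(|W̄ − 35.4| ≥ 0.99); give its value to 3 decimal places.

With mean and variance of each term known, Chebyshev's inequality bounds the deviation of the sum (or sample mean).
Var(W̄) = Var(W_i)/n = 133/1554 = 0.085586.
Chebyshev: Pr(|W̄ − 35.4| ≥ 0.99) ≤ Var(W̄)/(0.99)² = 133/(1554·0.99²) = 0.0873.

0.087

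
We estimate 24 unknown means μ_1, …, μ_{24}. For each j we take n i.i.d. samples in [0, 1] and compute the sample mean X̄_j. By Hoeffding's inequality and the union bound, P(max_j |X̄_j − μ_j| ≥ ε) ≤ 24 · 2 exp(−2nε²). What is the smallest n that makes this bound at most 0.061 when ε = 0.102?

Need 2·24·exp(−2nε²) ≤ 0.061, i.e. exp(−2nε²) ≤ 0.061/48.
So 2nε² ≥ ln(48/0.061) = 6.668082.
Hence n ≥ 6.668082/(2·0.102²) = 320.458.
The smallest integer n is 321.

321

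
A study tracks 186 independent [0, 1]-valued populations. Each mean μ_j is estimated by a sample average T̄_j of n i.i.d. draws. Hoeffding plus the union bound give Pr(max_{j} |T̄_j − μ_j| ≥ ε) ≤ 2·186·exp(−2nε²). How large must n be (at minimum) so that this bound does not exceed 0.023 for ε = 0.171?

Need 2·186·exp(−2nε²) ≤ 0.023, i.e. exp(−2nε²) ≤ 0.023/372.
So 2nε² ≥ ln(372/0.023) = 9.691155.
Hence n ≥ 9.691155/(2·0.171²) = 165.712.
The smallest integer n is 166.

166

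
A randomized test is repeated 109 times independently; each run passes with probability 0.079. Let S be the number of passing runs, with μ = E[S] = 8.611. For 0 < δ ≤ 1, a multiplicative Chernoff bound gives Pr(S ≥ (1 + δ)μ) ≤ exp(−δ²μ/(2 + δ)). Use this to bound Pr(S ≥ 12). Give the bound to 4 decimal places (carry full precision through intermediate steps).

Write 12 = (1 + δ)μ, so δ = 12/8.611 − 1 = 0.3935664…
Then the exponent is δ²μ/(2 + δ) = (12 − μ)² / (μ·(2 + δ)) = 0.557242.
Bound = exp(−0.557242) = 0.57279.

0.5728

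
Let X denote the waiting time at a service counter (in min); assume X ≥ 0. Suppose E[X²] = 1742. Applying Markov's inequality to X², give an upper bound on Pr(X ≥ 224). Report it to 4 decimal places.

Since X ≥ 0, the event {X ≥ 224} is the same as {X² ≥ 50176}.
Markov's inequality applied to X² gives Pr(X² ≥ 50176) ≤ E[X²]/50176 = 1742/50176 = 0.0347.

0.0347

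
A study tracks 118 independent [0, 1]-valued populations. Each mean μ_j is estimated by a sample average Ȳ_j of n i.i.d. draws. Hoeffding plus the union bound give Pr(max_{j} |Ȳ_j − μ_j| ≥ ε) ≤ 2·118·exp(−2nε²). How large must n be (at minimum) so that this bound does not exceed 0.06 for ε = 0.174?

137

Need 2·118·exp(−2nε²) ≤ 0.06, i.e. exp(−2nε²) ≤ 0.06/236.
So 2nε² ≥ ln(236/0.06) = 8.277243.
Hence n ≥ 8.277243/(2·0.174²) = 136.696.
The smallest integer n is 137.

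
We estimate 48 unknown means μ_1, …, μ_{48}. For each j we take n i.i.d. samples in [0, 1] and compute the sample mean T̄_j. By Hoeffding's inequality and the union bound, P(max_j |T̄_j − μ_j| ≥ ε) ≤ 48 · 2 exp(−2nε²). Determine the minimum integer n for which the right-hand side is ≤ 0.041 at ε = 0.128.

237

Need 2·48·exp(−2nε²) ≤ 0.041, i.e. exp(−2nε²) ≤ 0.041/96.
So 2nε² ≥ ln(96/0.041) = 7.758531.
Hence n ≥ 7.758531/(2·0.128²) = 236.772.
The smallest integer n is 237.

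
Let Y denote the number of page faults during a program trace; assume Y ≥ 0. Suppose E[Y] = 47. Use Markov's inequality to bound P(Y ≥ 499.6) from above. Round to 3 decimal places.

Markov's inequality: for a non-negative random variable, P(Y ≥ a) ≤ E[Y]/a.
Here E[Y] = 47 and a = 499.6, so the bound is 47/499.6 = 0.0941.

0.094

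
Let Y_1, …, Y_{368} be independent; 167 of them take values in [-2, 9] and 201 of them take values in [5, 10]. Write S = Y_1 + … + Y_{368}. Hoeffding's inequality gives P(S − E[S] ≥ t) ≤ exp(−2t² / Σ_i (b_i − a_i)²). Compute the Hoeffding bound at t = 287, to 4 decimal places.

0.0015

Σ(b_i − a_i)² = 167·11² + 201·5² = 25232.
Exponent = 2·287² / 25232 = 6.52893.
Bound = exp(−6.52893) = 0.00146.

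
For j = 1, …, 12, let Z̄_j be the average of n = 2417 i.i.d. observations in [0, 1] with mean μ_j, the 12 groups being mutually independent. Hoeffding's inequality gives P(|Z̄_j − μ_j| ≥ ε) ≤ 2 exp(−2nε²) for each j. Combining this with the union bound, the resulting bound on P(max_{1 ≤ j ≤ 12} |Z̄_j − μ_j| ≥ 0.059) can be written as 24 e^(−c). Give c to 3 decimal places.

16.827

Union bound over the 12 events: P(max_{1 ≤ j ≤ 12} |Z̄_j − μ_j| ≥ 0.059) ≤ 12·2·exp(−2nε²) = 24 exp(−2·2417·0.059²).
So c = 2·2417·0.059² = 16.8272.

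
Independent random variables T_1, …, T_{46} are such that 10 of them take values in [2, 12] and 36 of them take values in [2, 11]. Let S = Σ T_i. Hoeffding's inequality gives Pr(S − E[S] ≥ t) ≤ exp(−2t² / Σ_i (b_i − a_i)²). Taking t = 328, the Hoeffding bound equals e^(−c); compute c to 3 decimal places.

Σ(b_i − a_i)² = 10·10² + 36·9² = 3916.
c = 2t² / 3916 = 2·328² / 3916 = 54.9459.

54.946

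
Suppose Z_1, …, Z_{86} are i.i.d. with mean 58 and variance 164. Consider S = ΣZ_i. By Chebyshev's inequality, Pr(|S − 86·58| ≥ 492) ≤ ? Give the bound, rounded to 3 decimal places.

0.058

Var(S) = n·Var(Z_i) = 86·164 = 14104.
Chebyshev: Pr(|S − 86·58| ≥ 492) ≤ Var(S)/492² = 14104/242064 = 0.0583.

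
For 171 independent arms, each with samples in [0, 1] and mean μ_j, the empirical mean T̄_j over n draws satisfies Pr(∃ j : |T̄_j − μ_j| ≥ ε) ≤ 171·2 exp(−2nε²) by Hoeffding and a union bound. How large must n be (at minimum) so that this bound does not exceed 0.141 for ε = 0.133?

Need 2·171·exp(−2nε²) ≤ 0.141, i.e. exp(−2nε²) ≤ 0.141/342.
So 2nε² ≥ ln(342/0.141) = 7.793806.
Hence n ≥ 7.793806/(2·0.133²) = 220.301.
The smallest integer n is 221.

221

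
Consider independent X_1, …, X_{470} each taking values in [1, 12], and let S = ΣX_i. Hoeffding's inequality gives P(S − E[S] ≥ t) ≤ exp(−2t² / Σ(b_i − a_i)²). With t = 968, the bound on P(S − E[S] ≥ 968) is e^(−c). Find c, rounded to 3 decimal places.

Σ(b_i − a_i)² = 470·(11)² = 56870.
c = 2t²/56870 = 2·968²/56870 = 32.9532.

32.953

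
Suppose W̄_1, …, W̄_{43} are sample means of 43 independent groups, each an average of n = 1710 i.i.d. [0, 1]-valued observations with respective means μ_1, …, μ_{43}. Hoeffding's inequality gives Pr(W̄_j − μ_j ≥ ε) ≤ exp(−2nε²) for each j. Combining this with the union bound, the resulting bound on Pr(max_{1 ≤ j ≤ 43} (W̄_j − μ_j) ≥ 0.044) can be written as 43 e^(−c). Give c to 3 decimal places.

Union bound over the 43 events: Pr(max_{1 ≤ j ≤ 43} (W̄_j − μ_j) ≥ 0.044) ≤ 43·exp(−2nε²) = 43 exp(−2·1710·0.044²).
So c = 2·1710·0.044² = 6.6211.

6.621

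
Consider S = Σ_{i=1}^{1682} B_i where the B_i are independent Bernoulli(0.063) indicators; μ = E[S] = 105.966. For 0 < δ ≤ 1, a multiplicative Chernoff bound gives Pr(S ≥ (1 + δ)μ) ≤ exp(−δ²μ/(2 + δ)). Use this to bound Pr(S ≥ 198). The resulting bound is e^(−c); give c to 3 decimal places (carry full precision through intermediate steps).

Write 198 = (1 + δ)μ, so δ = 198/105.966 − 1 = 0.8685239…
Then the exponent is δ²μ/(2 + δ) = (198 − μ)² / (μ·(2 + δ)) = 27.865805.

27.866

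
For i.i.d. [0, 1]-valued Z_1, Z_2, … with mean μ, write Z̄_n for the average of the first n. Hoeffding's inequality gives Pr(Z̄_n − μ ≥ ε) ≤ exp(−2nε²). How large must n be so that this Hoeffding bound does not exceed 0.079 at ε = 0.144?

62

Require exp(−2nε²) ≤ 0.079, i.e. 2nε² ≥ ln(1/0.079) = 2.538307.
So n ≥ 2.538307 / (2·0.144²) = 61.205.
The smallest integer n is 62.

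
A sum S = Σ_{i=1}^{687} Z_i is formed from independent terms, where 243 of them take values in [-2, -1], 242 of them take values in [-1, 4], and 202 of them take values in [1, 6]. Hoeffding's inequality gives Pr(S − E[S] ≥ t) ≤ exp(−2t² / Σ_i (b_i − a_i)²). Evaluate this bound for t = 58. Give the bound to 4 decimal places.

Σ(b_i − a_i)² = 243·1² + 242·5² + 202·5² = 11343.
Exponent = 2·58² / 11343 = 0.59314.
Bound = exp(−0.59314) = 0.55259.

0.5526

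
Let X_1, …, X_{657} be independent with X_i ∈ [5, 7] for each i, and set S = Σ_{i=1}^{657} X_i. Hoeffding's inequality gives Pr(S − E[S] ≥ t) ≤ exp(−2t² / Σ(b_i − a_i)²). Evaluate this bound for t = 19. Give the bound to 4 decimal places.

Σ(b_i − a_i)² = 657·(2)² = 2628.
Exponent = 2·19²/2628 = 0.2747.
Bound = exp(−0.2747) = 0.75977.

0.7598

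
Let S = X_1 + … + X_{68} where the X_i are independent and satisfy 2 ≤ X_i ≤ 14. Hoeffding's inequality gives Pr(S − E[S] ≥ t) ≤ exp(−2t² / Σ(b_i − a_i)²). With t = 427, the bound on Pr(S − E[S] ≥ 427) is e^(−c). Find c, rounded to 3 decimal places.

Σ(b_i − a_i)² = 68·(12)² = 9792.
c = 2t²/9792 = 2·427²/9792 = 37.2404.

37.240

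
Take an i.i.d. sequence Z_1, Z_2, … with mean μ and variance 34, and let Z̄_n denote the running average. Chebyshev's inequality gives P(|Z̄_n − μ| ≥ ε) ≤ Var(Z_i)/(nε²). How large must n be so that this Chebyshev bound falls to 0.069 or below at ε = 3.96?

32

Require 34/(n·3.96²) ≤ 0.069, i.e. n ≥ 34/(0.069·3.96²) = 31.422.
The smallest integer n is 32.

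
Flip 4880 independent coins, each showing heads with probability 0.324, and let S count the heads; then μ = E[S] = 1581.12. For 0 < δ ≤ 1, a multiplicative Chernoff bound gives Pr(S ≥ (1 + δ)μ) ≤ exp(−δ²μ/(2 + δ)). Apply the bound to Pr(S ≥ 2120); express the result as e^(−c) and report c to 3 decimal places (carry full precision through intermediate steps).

Write 2120 = (1 + δ)μ, so δ = 2120/1581.12 − 1 = 0.3408217…
Then the exponent is δ²μ/(2 + δ) = (2120 − μ)² / (μ·(2 + δ)) = 78.460481.

78.460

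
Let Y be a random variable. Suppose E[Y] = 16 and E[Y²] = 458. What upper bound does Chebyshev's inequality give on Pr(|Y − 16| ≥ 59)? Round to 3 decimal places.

0.058

Var(Y) = E[Y²] − (E[Y])² = 458 − 256 = 202.
Chebyshev's inequality: Pr(|Y − μ| ≥ t) ≤ Var(Y)/t² = 202/3481 = 0.0580.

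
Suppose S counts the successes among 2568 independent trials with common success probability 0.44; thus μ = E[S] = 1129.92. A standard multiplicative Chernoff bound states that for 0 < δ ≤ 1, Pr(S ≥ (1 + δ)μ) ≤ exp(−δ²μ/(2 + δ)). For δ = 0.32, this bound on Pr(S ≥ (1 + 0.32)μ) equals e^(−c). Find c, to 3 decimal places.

c = δ²μ/(2 + δ) = 0.32²·1129.92/(2 + 0.32) = 49.8723.

49.872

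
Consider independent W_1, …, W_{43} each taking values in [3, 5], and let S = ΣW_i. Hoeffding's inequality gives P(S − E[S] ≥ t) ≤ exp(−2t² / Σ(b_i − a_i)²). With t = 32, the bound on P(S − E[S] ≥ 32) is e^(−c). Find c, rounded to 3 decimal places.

11.907

Σ(b_i − a_i)² = 43·(2)² = 172.
c = 2t²/172 = 2·32²/172 = 11.9070.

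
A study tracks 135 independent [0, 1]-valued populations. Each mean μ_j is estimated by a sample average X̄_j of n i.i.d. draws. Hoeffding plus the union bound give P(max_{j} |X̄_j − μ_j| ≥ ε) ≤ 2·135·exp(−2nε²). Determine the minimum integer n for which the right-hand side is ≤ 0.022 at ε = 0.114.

363

Need 2·135·exp(−2nε²) ≤ 0.022, i.e. exp(−2nε²) ≤ 0.022/270.
So 2nε² ≥ ln(270/0.022) = 9.415135.
Hence n ≥ 9.415135/(2·0.114²) = 362.232.
The smallest integer n is 363.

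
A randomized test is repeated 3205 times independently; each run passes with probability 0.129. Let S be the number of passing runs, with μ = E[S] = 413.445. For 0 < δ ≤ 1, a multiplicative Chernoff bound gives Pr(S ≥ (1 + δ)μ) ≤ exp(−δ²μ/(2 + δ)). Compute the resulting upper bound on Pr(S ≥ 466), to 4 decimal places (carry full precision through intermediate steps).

0.0433

Write 466 = (1 + δ)μ, so δ = 466/413.445 − 1 = 0.1271149…
Then the exponent is δ²μ/(2 + δ) = (466 − μ)² / (μ·(2 + δ)) = 3.140649.
Bound = exp(−3.140649) = 0.04325.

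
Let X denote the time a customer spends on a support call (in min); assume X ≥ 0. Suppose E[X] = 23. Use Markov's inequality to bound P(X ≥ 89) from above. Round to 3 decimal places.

Markov's inequality: for a non-negative random variable, P(X ≥ a) ≤ E[X]/a.
Here E[X] = 23 and a = 89, so the bound is 23/89 = 0.2584.

0.258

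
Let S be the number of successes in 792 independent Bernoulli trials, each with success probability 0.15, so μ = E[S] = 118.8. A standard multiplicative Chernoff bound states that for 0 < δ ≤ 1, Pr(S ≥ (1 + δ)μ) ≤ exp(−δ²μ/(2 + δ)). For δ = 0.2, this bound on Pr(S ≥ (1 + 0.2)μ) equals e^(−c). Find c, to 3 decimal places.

2.160

c = δ²μ/(2 + δ) = 0.2²·118.8/(2 + 0.2) = 2.1600.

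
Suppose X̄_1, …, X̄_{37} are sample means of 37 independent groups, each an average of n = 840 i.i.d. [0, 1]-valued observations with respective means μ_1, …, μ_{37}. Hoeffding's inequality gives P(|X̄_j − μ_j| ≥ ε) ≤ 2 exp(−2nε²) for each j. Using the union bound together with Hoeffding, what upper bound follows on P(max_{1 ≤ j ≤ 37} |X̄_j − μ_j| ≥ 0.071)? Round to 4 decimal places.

0.0155

Per-experiment Hoeffding bound: 2·exp(−2·840·0.071²) = 2·exp(−8.46888) = 0.0004198.
Union bound over 37 events: 37·0.0004198 = 0.01553.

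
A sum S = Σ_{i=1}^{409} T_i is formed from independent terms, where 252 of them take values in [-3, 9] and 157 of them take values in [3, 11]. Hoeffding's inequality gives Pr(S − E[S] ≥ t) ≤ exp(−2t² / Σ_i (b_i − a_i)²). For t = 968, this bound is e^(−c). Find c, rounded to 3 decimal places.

Σ(b_i − a_i)² = 252·12² + 157·8² = 46336.
c = 2t² / 46336 = 2·968² / 46336 = 40.4448.

40.445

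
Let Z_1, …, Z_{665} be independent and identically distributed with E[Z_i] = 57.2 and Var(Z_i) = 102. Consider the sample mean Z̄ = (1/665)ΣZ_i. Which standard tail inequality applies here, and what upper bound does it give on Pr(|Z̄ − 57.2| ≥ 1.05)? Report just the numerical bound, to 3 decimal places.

0.139

With mean and variance of each term known, Chebyshev's inequality bounds the deviation of the sum (or sample mean).
Var(Z̄) = Var(Z_i)/n = 102/665 = 0.15338.
Chebyshev: Pr(|Z̄ − 57.2| ≥ 1.05) ≤ Var(Z̄)/(1.05)² = 102/(665·1.05²) = 0.1391.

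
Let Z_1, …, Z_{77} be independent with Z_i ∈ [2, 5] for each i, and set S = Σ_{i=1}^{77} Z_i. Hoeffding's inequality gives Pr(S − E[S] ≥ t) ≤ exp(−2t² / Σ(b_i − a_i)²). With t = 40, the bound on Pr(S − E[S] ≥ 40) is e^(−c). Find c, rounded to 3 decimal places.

4.618

Σ(b_i − a_i)² = 77·(3)² = 693.
c = 2t²/693 = 2·40²/693 = 4.6176.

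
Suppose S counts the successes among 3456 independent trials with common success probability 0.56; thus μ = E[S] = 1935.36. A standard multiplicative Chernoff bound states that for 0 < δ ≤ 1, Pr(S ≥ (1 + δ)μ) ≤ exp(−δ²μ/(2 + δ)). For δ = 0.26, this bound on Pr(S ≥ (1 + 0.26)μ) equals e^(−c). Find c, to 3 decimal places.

57.890

c = δ²μ/(2 + δ) = 0.26²·1935.36/(2 + 0.26) = 57.8895.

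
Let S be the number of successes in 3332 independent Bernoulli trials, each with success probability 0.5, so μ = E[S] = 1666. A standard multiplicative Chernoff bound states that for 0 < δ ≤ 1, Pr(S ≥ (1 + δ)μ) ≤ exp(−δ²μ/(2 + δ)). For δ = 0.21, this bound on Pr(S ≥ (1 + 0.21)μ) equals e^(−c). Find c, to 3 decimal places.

c = δ²μ/(2 + δ) = 0.21²·1666/(2 + 0.21) = 33.2446.

33.245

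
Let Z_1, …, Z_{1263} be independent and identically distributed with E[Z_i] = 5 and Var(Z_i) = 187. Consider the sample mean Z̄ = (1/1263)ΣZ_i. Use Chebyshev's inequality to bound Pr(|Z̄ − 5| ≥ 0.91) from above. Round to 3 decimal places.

Var(Z̄) = Var(Z_i)/n = 187/1263 = 0.14806.
Chebyshev: Pr(|Z̄ − 5| ≥ 0.91) ≤ Var(Z̄)/(0.91)² = 187/(1263·0.91²) = 0.1788.

0.179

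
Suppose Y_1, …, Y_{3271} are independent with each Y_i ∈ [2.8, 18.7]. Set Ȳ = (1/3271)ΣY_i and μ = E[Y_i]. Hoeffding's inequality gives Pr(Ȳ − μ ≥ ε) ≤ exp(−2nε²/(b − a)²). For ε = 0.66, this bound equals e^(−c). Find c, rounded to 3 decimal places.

c = 2nε²/(b − a)² = 2·3271·0.66² / 15.9² = 11.2721.

11.272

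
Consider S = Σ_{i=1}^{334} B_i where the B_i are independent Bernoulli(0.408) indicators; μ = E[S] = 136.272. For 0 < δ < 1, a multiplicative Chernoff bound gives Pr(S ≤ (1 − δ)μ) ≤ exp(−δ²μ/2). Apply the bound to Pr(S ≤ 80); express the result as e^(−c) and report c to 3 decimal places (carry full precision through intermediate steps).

11.618

Write 80 = (1 − δ)μ, so δ = 1 − 80/136.272 = 0.4129388…
Then the exponent is δ²μ/2 = (μ − 80)²/(2μ) = 11.618447.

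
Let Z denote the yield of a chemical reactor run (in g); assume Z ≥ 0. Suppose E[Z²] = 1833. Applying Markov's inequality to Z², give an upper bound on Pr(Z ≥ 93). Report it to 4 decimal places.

Since Z ≥ 0, the event {Z ≥ 93} is the same as {Z² ≥ 8649}.
Markov's inequality applied to Z² gives Pr(Z² ≥ 8649) ≤ E[Z²]/8649 = 1833/8649 = 0.2119.

0.2119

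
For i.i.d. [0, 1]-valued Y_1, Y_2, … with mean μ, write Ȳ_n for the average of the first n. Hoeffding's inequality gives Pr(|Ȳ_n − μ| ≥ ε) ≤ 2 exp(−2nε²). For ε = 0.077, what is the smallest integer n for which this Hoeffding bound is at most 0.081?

Require 2·exp(−2nε²) ≤ 0.081, i.e. 2nε² ≥ ln(2/0.081) = 3.206453.
So n ≥ 3.206453 / (2·0.077²) = 270.404.
The smallest integer n is 271.

271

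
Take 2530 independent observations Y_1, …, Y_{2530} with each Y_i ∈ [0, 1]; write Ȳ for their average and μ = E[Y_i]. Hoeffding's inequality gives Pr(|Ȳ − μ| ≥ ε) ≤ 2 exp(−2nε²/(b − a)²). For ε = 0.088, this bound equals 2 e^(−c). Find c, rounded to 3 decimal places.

39.185

c = 2nε²/(b − a)² = 2·2530·0.088² / 1² = 39.1846.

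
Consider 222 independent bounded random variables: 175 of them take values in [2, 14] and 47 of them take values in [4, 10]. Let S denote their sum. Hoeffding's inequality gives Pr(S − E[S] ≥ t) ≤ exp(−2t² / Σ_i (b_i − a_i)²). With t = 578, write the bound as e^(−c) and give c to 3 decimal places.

24.846

Σ(b_i − a_i)² = 175·12² + 47·6² = 26892.
c = 2t² / 26892 = 2·578² / 26892 = 24.8463.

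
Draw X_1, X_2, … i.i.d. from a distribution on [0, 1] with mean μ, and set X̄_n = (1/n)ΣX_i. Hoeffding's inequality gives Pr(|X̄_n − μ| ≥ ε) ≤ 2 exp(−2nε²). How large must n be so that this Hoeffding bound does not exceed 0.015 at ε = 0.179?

Require 2·exp(−2nε²) ≤ 0.015, i.e. 2nε² ≥ ln(2/0.015) = 4.892852.
So n ≥ 4.892852 / (2·0.179²) = 76.353.
The smallest integer n is 77.

77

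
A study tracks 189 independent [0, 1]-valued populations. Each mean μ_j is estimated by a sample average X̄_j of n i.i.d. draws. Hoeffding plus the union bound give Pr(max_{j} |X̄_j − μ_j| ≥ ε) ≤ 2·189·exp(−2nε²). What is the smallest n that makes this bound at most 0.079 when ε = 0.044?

Need 2·189·exp(−2nε²) ≤ 0.079, i.e. exp(−2nε²) ≤ 0.079/378.
So 2nε² ≥ ln(378/0.079) = 8.473202.
Hence n ≥ 8.473202/(2·0.044²) = 2188.327.
The smallest integer n is 2189.

2189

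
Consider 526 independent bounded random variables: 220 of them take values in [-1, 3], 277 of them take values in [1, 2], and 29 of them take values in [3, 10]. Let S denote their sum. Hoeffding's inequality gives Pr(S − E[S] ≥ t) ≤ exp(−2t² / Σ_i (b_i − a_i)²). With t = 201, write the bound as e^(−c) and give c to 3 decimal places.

15.485

Σ(b_i − a_i)² = 220·4² + 277·1² + 29·7² = 5218.
c = 2t² / 5218 = 2·201² / 5218 = 15.4852.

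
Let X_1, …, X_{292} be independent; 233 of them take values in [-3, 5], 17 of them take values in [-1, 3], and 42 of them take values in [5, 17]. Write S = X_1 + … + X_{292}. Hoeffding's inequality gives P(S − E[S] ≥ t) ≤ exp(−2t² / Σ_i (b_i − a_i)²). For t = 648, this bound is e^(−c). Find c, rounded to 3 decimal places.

39.554

Σ(b_i − a_i)² = 233·8² + 17·4² + 42·12² = 21232.
c = 2t² / 21232 = 2·648² / 21232 = 39.5539.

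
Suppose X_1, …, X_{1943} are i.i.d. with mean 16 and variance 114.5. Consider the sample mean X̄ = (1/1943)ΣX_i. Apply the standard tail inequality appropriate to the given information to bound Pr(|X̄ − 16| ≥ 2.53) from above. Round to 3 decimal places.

0.009

With mean and variance of each term known, Chebyshev's inequality bounds the deviation of the sum (or sample mean).
Var(X̄) = Var(X_i)/n = 114.5/1943 = 0.058929.
Chebyshev: Pr(|X̄ − 16| ≥ 2.53) ≤ Var(X̄)/(2.53)² = 114.5/(1943·2.53²) = 0.0092.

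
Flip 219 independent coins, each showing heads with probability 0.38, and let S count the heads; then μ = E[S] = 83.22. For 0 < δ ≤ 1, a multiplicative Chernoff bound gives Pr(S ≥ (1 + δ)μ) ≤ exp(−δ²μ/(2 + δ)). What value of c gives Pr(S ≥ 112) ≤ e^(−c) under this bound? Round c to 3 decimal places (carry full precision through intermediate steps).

4.243

Write 112 = (1 + δ)μ, so δ = 112/83.22 − 1 = 0.3458303…
Then the exponent is δ²μ/(2 + δ) = (112 − μ)² / (μ·(2 + δ)) = 4.242846.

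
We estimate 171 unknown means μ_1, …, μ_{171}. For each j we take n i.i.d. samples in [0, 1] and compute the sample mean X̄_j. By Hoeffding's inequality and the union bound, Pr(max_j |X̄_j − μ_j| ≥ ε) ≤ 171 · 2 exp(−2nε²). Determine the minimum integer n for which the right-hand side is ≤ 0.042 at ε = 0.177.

Need 2·171·exp(−2nε²) ≤ 0.042, i.e. exp(−2nε²) ≤ 0.042/342.
So 2nε² ≥ ln(342/0.042) = 9.004896.
Hence n ≥ 9.004896/(2·0.177²) = 143.715.
The smallest integer n is 144.

144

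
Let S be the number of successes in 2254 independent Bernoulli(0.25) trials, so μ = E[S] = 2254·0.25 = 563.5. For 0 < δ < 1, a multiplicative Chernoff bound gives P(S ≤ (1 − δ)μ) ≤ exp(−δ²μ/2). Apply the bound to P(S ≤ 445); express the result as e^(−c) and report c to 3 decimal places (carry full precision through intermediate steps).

Write 445 = (1 − δ)μ, so δ = 1 − 445/563.5 = 0.2102928…
Then the exponent is δ²μ/2 = (μ − 445)²/(2μ) = 12.459849.

12.460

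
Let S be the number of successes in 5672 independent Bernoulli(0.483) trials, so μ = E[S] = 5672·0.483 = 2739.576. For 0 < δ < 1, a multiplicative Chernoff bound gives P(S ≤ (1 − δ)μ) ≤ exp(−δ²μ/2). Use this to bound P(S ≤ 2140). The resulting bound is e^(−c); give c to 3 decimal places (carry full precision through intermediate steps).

65.611

Write 2140 = (1 − δ)μ, so δ = 1 − 2140/2739.576 = 0.2188572…
Then the exponent is δ²μ/2 = (μ − 2140)²/(2μ) = 65.610770.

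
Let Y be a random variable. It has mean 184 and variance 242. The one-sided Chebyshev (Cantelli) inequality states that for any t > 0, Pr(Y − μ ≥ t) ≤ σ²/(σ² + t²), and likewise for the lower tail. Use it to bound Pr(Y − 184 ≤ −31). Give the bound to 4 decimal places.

0.2012

Here σ² = 242 and t = 31, so σ² + t² = 1203.
Cantelli's bound: 242/1203 = 0.2012.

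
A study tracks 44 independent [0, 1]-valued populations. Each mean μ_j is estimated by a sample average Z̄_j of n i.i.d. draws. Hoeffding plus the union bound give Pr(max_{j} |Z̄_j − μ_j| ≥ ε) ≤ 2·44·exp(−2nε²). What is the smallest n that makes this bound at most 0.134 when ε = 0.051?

Need 2·44·exp(−2nε²) ≤ 0.134, i.e. exp(−2nε²) ≤ 0.134/88.
So 2nε² ≥ ln(88/0.134) = 6.487252.
Hence n ≥ 6.487252/(2·0.051²) = 1247.069.
The smallest integer n is 1248.

1248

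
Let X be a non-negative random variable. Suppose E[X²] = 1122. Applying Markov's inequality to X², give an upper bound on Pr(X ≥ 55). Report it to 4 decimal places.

Since X ≥ 0, the event {X ≥ 55} is the same as {X² ≥ 3025}.
Markov's inequality applied to X² gives Pr(X² ≥ 3025) ≤ E[X²]/3025 = 1122/3025 = 0.3709.

0.3709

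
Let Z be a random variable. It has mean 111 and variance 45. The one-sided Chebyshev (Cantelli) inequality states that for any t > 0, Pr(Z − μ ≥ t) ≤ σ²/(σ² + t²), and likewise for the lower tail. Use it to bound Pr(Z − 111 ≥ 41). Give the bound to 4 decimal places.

0.0261

Here σ² = 45 and t = 41, so σ² + t² = 1726.
Cantelli's bound: 45/1726 = 0.0261.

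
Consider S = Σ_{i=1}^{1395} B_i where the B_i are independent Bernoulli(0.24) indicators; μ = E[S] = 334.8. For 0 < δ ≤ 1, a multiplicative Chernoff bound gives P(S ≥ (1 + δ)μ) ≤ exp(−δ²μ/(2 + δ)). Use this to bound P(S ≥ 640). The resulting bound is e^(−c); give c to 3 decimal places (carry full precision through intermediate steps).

95.555

Write 640 = (1 + δ)μ, so δ = 640/334.8 − 1 = 0.911589…
Then the exponent is δ²μ/(2 + δ) = (640 − μ)² / (μ·(2 + δ)) = 95.555027.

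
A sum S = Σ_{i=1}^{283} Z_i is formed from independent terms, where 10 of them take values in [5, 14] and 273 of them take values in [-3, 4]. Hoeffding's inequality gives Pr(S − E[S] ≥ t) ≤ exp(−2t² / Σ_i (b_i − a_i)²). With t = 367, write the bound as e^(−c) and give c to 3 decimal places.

18.988

Σ(b_i − a_i)² = 10·9² + 273·7² = 14187.
c = 2t² / 14187 = 2·367² / 14187 = 18.9877.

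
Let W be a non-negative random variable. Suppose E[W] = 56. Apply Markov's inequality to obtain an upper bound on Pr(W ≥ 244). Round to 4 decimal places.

0.2295

Markov's inequality: for a non-negative random variable, Pr(W ≥ a) ≤ E[W]/a.
Here E[W] = 56 and a = 244, so the bound is 56/244 = 0.2295.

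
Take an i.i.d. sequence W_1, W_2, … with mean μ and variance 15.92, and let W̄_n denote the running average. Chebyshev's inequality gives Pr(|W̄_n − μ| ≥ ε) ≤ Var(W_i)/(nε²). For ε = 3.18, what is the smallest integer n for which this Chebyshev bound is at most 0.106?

15

Require 15.92/(n·3.18²) ≤ 0.106, i.e. n ≥ 15.92/(0.106·3.18²) = 14.852.
The smallest integer n is 15.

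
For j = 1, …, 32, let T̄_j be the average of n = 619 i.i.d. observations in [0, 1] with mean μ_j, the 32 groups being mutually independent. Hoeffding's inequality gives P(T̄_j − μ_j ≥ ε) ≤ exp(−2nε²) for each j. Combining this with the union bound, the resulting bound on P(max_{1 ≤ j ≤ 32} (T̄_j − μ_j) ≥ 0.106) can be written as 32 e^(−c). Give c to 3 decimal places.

Union bound over the 32 events: P(max_{1 ≤ j ≤ 32} (T̄_j − μ_j) ≥ 0.106) ≤ 32·exp(−2nε²) = 32 exp(−2·619·0.106²).
So c = 2·619·0.106² = 13.9102.

13.910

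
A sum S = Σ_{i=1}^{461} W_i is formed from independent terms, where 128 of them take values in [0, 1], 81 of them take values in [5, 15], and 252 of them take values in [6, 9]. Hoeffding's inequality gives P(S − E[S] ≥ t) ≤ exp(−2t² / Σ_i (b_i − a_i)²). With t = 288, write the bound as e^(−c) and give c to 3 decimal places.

Σ(b_i − a_i)² = 128·1² + 81·10² + 252·3² = 10496.
c = 2t² / 10496 = 2·288² / 10496 = 15.8049.

15.805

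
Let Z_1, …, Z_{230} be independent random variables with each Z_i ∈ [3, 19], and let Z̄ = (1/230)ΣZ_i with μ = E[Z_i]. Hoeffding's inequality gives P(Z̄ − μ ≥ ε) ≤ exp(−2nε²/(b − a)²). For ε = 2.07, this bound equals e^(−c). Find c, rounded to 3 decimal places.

7.699

c = 2nε²/(b − a)² = 2·230·2.07² / 16² = 7.6994.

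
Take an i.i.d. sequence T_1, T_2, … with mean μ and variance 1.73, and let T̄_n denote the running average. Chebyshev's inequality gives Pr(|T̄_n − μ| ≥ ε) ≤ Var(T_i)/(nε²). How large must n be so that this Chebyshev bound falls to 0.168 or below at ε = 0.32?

Require 1.73/(n·0.32²) ≤ 0.168, i.e. n ≥ 1.73/(0.168·0.32²) = 100.563.
The smallest integer n is 101.

101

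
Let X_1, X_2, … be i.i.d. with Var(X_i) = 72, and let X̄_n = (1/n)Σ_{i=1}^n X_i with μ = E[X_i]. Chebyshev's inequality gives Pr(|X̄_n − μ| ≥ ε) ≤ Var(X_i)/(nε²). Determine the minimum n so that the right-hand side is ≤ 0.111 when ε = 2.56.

Require 72/(n·2.56²) ≤ 0.111, i.e. n ≥ 72/(0.111·2.56²) = 98.976.
The smallest integer n is 99.

99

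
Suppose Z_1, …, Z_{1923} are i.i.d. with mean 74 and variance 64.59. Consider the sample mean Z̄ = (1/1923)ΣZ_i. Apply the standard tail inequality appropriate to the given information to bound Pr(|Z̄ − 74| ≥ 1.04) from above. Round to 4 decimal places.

With mean and variance of each term known, Chebyshev's inequality bounds the deviation of the sum (or sample mean).
Var(Z̄) = Var(Z_i)/n = 64.59/1923 = 0.033588.
Chebyshev: Pr(|Z̄ − 74| ≥ 1.04) ≤ Var(Z̄)/(1.04)² = 64.59/(1923·1.04²) = 0.0311.

0.0311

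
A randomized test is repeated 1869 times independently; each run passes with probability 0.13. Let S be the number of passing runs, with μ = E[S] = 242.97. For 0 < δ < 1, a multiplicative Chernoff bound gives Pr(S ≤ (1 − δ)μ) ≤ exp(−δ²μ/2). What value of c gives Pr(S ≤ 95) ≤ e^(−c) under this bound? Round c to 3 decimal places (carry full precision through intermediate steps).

Write 95 = (1 − δ)μ, so δ = 1 − 95/242.97 = 0.6090052…
Then the exponent is δ²μ/2 = (μ − 95)²/(2μ) = 45.057252.

45.057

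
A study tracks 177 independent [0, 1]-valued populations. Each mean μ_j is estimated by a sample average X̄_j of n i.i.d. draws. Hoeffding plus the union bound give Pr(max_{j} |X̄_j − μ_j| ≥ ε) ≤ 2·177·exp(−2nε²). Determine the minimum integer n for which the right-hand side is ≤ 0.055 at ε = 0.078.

721

Need 2·177·exp(−2nε²) ≤ 0.055, i.e. exp(−2nε²) ≤ 0.055/354.
So 2nε² ≥ ln(354/0.055) = 8.769719.
Hence n ≥ 8.769719/(2·0.078²) = 720.720.
The smallest integer n is 721.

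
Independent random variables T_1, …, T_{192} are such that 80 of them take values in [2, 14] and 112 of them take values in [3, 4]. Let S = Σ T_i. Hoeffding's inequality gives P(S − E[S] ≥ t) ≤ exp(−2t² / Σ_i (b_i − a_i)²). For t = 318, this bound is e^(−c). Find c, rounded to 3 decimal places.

Σ(b_i − a_i)² = 80·12² + 112·1² = 11632.
c = 2t² / 11632 = 2·318² / 11632 = 17.3872.

17.387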